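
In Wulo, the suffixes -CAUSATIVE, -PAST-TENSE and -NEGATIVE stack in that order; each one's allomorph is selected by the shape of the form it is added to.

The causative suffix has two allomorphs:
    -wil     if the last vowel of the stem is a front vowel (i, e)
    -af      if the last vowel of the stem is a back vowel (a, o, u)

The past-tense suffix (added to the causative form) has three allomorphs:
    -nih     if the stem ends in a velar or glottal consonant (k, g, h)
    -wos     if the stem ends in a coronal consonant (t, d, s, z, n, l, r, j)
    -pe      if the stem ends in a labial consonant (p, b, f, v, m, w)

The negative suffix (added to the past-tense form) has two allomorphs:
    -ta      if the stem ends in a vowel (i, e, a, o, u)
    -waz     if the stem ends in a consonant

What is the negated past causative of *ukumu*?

*ukumu*: last vowel = /u/, a back vowel → -af → *ukumuaf*.
Since the final consonant of the causative form *ukumuaf* is /f/ (labial), it takes -pe, giving *ukumuafpe*.
Since the final sound of the past-tense form *ukumuafpe* is /e/ (a vowel), it takes -ta, giving *ukumuafpeta*.

ukumuafpeta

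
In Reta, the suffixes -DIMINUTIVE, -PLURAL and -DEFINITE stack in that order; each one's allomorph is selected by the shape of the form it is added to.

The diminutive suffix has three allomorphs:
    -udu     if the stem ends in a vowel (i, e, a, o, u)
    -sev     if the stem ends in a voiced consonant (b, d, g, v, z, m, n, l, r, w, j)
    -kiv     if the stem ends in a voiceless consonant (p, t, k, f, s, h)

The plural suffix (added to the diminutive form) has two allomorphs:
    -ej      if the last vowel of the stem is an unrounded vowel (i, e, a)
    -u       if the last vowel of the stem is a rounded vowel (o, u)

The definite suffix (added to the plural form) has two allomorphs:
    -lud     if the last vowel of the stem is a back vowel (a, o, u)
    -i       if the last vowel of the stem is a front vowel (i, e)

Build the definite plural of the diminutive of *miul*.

The final sound of *miul* is /l/, which is a voiced consonant, so the diminutive suffix is -sev, giving *miulsev*.
Since the last vowel of the diminutive form *miulsev* is /e/ (an unrounded vowel), it takes -ej, giving *miulsevej*.
The plural form *miulsevej* — last vowel /e/ (a front vowel) → -i → *miulseveji*.

miulseveji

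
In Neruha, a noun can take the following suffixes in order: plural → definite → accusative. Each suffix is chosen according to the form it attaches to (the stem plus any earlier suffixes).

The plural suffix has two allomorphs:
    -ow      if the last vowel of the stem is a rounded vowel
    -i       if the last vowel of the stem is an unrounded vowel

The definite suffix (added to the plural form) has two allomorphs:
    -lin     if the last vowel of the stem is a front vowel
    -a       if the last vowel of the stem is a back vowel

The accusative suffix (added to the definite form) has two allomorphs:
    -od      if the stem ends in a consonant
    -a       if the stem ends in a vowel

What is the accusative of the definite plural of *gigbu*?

The last vowel of *gigbu* is /u/, which is a rounded vowel, so the plural suffix is -ow, giving *gigbuow*.
The plural form *gigbuow*: last vowel = /o/, a back vowel → -a → *gigbuowa*.
The definite form *gigbuowa*: final sound = /a/, a vowel → -a → *gigbuowaa*.

gigbuowaa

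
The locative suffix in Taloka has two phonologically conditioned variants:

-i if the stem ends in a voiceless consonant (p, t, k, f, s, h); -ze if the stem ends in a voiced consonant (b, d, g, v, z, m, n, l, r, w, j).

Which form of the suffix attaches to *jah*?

-i

*jah* — final consonant /h/ (voiceless) → -i.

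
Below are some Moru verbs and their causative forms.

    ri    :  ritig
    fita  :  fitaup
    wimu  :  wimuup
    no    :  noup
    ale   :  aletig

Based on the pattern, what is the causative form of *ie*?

ietig

The alternation tracks the last vowel of the stem — -tig when the last vowel of the stem is a front vowel (*ri*, *ale*); -up when the last vowel of the stem is a back vowel (*fita*, *wimu*, *no*).
*ie*: last vowel = /e/, a front vowel → -tig → *ietig*.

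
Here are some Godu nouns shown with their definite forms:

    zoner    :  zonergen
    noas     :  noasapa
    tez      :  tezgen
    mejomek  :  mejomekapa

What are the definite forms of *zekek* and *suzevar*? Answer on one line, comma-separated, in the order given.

zekekapa, suzevargen

The suffix is conditioned by the final consonant: -apa when the stem ends in a voiceless consonant (*noas*, *mejomek*); -gen when the stem ends in a voiced consonant (*zoner*, *tez*).
Since the final consonant of *zekek* is /k/ (voiceless), it takes -apa, giving *zekekapa*.
Since the final consonant of *suzevar* is /r/ (voiced), it takes -gen, giving *suzevargen*.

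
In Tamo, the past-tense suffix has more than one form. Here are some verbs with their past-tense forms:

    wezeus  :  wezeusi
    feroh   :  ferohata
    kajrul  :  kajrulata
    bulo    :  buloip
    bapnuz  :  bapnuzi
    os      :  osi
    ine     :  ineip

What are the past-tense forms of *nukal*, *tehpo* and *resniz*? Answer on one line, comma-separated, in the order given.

The alternation tracks the final sound of the stem — -i when the stem ends in a sibilant (*wezeus*, *bapnuz*, *os*); -ata when the stem ends in a non-sibilant consonant (*feroh*, *kajrul*); -ip when the stem ends in a vowel (*bulo*, *ine*).
The final sound of *nukal* is /l/, which is a non-sibilant consonant, so the suffix is -ata, giving *nukalata*.
*tehpo*: final sound = /o/, a vowel → -ip → *tehpoip*.
*resniz*: final sound = /z/, a sibilant → -i → *resnizi*.

nukalata, tehpoip, resnizi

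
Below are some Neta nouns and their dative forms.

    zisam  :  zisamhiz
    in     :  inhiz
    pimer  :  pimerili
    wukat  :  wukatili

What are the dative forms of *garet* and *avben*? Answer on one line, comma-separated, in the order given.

garetili, avbenhiz

The pattern is nasality of the final consonant: -hiz when the stem ends in a nasal (*zisam*, *in*); -ili when the stem ends in a non-nasal consonant (*pimer*, *wukat*).
Since the final consonant of *garet* is /t/ (non-nasal), it takes -ili, giving *garetili*.
*avben* — final consonant /n/ (a nasal) → -hiz → *avbenhiz*.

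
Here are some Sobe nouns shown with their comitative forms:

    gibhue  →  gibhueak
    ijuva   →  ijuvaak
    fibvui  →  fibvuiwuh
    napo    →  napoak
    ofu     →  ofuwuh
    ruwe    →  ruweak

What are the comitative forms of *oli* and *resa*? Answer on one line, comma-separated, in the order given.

The suffix is conditioned by the last vowel: -wuh when the last vowel of the stem is a high vowel (*fibvui*, *ofu*); -ak when the last vowel of the stem is a non-high vowel (*gibhue*, *ijuva*, *napo*, *ruwe*).
Since the last vowel of *oli* is /i/ (a high vowel), it takes -wuh, giving *oliwuh*.
*resa*: last vowel = /a/, a non-high vowel → -ak → *resaak*.

oliwuh, resaak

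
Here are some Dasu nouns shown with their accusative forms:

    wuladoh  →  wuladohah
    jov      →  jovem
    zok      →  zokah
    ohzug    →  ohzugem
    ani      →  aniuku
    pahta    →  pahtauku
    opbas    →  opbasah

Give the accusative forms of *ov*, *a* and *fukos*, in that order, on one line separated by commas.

Looking at the final sound of each stem: -ah when the stem ends in a voiceless consonant (*wuladoh*, *zok*, *opbas*); -em when the stem ends in a voiced consonant (*jov*, *ohzug*); -uku when the stem ends in a vowel (*ani*, *pahta*).
Since the final sound of *ov* is /v/ (a voiced consonant), it takes -em, giving *ovem*.
Since the final sound of *a* is /a/ (a vowel), it takes -uku, giving *auku*.
The final sound of *fukos* is /s/, which is a voiceless consonant, so the suffix is -ah, giving *fukosah*.

ovem, auku, fukosah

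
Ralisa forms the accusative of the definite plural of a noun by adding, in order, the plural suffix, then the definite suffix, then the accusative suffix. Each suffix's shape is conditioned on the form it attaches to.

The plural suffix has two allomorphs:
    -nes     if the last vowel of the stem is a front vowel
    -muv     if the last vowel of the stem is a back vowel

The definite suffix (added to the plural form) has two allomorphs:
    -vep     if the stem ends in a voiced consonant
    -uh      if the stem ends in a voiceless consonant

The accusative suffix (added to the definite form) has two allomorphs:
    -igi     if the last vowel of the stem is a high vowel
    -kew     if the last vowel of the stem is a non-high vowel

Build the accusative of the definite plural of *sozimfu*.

sozimfumuvvepkew

Since the last vowel of *sozimfu* is /u/ (a back vowel), it takes -muv, giving *sozimfumuv*.
The plural form *sozimfumuv* — final consonant /v/ (voiced) → -vep → *sozimfumuvvep*.
The definite form *sozimfumuvvep* — last vowel /e/ (a non-high vowel) → -kew → *sozimfumuvvepkew*.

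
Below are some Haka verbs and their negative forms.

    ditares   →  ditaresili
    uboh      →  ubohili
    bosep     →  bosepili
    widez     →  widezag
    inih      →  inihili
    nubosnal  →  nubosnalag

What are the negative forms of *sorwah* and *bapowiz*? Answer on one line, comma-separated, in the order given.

The pattern is voicing of the final consonant: -ili when the stem ends in a voiceless consonant (*ditares*, *uboh*, *bosep*, *inih*); -ag when the stem ends in a voiced consonant (*widez*, *nubosnal*).
*sorwah*: final consonant = /h/, voiceless → -ili → *sorwahili*.
The final consonant of *bapowiz* is /z/, which is voiced, so the suffix is -ag, giving *bapowizag*.

sorwahili, bapowizag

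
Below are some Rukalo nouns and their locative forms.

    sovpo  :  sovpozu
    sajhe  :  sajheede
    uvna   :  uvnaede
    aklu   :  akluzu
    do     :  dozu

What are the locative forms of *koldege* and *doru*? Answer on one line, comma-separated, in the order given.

koldegeede, doruzu

The pattern is rounding harmony: -zu when the last vowel of the stem is a rounded vowel (*sovpo*, *aklu*, *do*); -ede when the last vowel of the stem is an unrounded vowel (*sajhe*, *uvna*).
*koldege* — last vowel /e/ (an unrounded vowel) → -ede → *koldegeede*.
Since the last vowel of *doru* is /u/ (a rounded vowel), it takes -zu, giving *doruzu*.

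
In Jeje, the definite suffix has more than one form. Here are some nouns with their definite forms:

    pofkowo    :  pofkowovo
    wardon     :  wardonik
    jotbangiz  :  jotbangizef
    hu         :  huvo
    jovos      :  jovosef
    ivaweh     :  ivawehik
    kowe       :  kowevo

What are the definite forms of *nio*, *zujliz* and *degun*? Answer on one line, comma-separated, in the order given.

niovo, zujlizef, degunik

The alternation tracks the final sound of the stem — -ef when the stem ends in a sibilant (*jotbangiz*, *jovos*); -ik when the stem ends in a non-sibilant consonant (*wardon*, *ivaweh*); -vo when the stem ends in a vowel (*pofkowo*, *hu*, *kowe*).
The final sound of *nio* is /o/, which is a vowel, so the suffix is -vo, giving *niovo*.
Since the final sound of *zujliz* is /z/ (a sibilant), it takes -ef, giving *zujlizef*.
*degun*: final sound = /n/, a non-sibilant consonant → -ik → *degunik*.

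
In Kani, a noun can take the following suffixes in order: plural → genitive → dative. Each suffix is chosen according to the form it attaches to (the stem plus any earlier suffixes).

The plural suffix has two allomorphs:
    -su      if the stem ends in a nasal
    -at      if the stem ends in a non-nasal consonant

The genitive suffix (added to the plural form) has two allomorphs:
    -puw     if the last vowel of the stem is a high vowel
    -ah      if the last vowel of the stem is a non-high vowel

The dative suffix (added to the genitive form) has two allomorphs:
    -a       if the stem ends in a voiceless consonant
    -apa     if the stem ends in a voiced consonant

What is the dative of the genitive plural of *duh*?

*duh* — final consonant /h/ (non-nasal) → -at → *duhat*.
The plural form *duhat* — last vowel /a/ (a non-high vowel) → -ah → *duhatah*.
The final consonant of the genitive form *duhatah* is /h/, which is voiceless, so the dative suffix is -a, giving *duhataha*.

duhataha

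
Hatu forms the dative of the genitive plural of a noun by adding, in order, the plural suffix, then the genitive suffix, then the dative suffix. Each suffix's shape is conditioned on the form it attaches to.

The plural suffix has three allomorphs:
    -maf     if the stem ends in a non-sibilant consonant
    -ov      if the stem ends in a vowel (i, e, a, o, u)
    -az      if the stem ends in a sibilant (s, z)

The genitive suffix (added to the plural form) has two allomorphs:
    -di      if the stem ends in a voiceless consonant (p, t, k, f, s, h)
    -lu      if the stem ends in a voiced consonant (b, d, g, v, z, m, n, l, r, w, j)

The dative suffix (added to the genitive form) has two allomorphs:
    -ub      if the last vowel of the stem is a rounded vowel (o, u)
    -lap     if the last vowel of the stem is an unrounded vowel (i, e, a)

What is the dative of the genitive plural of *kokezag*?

kokezagmafdilap

Since the final sound of *kokezag* is /g/ (a non-sibilant consonant), it takes -maf, giving *kokezagmaf*.
The final consonant of the plural form *kokezagmaf* is /f/, which is voiceless, so the genitive suffix is -di, giving *kokezagmafdi*.
Since the last vowel of the genitive form *kokezagmafdi* is /i/ (an unrounded vowel), it takes -lap, giving *kokezagmafdilap*.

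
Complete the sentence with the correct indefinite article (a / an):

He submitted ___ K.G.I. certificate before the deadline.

a

The indefinite article is chosen by the initial *sound* of the following word, not its spelling.
The initialism *K.G.I.* is read letter by letter; the first letter, K, is pronounced /keɪ/, which begins with a consonant sound.
So the article is *a*: He submitted a K.G.I. certificate before the deadline.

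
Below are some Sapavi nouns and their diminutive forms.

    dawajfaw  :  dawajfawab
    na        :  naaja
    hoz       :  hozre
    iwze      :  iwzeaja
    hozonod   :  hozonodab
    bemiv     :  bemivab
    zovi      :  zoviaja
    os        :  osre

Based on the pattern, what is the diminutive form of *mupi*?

The alternation tracks the final sound of the stem — -re when the stem ends in a sibilant (*hoz*, *os*); -ab when the stem ends in a non-sibilant consonant (*dawajfaw*, *hozonod*, *bemiv*); -aja when the stem ends in a vowel (*na*, *iwze*, *zovi*).
Since the final sound of *mupi* is /i/ (a vowel), it takes -aja, giving *mupiaja*.

mupiaja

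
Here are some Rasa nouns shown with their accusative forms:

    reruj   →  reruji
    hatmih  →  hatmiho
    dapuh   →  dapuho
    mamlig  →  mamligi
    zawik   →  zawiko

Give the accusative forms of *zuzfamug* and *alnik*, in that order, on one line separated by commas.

zuzfamugi, alniko

The pattern is voicing of the final consonant: -o when the stem ends in a voiceless consonant (*hatmih*, *dapuh*, *zawik*); -i when the stem ends in a voiced consonant (*reruj*, *mamlig*).
*zuzfamug* — final consonant /g/ (voiced) → -i → *zuzfamugi*.
*alnik* — final consonant /k/ (voiceless) → -o → *alniko*.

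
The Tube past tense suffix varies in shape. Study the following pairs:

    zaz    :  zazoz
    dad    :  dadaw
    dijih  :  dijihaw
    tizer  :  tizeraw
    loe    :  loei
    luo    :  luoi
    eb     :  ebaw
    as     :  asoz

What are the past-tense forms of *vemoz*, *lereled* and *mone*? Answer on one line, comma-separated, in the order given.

The suffix is conditioned by the final sound: -oz when the stem ends in a sibilant (*zaz*, *as*); -aw when the stem ends in a non-sibilant consonant (*dad*, *dijih*, *tizer*, *eb*); -i when the stem ends in a vowel (*loe*, *luo*).
Since the final sound of *vemoz* is /z/ (a sibilant), it takes -oz, giving *vemozoz*.
*lereled* — final sound /d/ (a non-sibilant consonant) → -aw → *lereledaw*.
*mone* — final sound /e/ (a vowel) → -i → *monei*.

vemozoz, lereledaw, monei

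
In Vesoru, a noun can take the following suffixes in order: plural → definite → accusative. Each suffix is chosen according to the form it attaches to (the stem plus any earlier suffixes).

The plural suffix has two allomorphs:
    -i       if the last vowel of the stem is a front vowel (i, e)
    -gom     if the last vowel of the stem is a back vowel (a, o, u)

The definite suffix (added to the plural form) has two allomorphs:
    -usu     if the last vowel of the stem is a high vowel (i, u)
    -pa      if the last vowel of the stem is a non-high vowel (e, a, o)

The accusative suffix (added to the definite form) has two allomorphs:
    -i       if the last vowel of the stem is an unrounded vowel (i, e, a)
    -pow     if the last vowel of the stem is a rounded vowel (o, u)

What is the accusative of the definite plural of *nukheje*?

nukhejeiusupow

The last vowel of *nukheje* is /e/, which is a front vowel, so the plural suffix is -i, giving *nukhejei*.
The plural form *nukhejei*: last vowel = /i/, a high vowel → -usu → *nukhejeiusu*.
Since the last vowel of the definite form *nukhejeiusu* is /u/ (a rounded vowel), it takes -pow, giving *nukhejeiusupow*.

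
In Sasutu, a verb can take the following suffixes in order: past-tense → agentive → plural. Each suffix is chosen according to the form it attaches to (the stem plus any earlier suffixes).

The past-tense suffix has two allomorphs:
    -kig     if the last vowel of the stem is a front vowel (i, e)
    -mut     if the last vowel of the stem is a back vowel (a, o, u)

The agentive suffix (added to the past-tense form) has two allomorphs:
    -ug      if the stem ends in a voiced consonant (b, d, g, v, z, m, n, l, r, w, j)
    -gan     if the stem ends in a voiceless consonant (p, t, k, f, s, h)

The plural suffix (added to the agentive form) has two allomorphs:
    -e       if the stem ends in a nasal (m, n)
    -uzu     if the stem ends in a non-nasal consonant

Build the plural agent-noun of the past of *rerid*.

Since the last vowel of *rerid* is /i/ (a front vowel), it takes -kig, giving *reridkig*.
The past-tense form *reridkig* — final consonant /g/ (voiced) → -ug → *reridkigug*.
The agentive form *reridkigug* — final consonant /g/ (non-nasal) → -uzu → *reridkiguguzu*.

reridkiguguzu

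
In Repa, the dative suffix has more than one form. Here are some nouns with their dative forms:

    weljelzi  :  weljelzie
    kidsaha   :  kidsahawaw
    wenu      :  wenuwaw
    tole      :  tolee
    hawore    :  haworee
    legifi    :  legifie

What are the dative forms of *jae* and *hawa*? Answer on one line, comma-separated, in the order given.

Looking at the last vowel of each stem: -e when the last vowel of the stem is a front vowel (*weljelzi*, *tole*, *hawore*, *legifi*); -waw when the last vowel of the stem is a back vowel (*kidsaha*, *wenu*).
*jae*: last vowel = /e/, a front vowel → -e → *jaee*.
Since the last vowel of *hawa* is /a/ (a back vowel), it takes -waw, giving *hawawaw*.

jaee, hawawaw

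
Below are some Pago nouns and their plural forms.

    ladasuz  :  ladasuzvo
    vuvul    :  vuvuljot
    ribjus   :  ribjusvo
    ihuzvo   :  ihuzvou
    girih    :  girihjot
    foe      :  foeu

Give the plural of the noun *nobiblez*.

The pattern is sibilance of the final sound: -vo when the stem ends in a sibilant (*ladasuz*, *ribjus*); -jot when the stem ends in a non-sibilant consonant (*vuvul*, *girih*); -u when the stem ends in a vowel (*ihuzvo*, *foe*).
Since the final sound of *nobiblez* is /z/ (a sibilant), it takes -vo, giving *nobiblezvo*.

nobiblezvo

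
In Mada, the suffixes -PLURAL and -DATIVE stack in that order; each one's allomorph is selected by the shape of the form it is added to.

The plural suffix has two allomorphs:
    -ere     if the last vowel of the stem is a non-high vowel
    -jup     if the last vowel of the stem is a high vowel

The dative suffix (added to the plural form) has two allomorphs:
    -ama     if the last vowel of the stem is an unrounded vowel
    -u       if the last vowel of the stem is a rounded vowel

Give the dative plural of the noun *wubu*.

wubujupu

Since the last vowel of *wubu* is /u/ (a high vowel), it takes -jup, giving *wubujup*.
Since the last vowel of the plural form *wubujup* is /u/ (a rounded vowel), it takes -u, giving *wubujupu*.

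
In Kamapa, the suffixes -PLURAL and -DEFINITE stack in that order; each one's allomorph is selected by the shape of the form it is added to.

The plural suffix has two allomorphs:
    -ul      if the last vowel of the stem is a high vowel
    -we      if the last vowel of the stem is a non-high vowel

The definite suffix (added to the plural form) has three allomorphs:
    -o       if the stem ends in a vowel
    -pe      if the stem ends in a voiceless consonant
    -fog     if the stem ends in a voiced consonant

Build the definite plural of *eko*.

*eko* — last vowel /o/ (a non-high vowel) → -we → *ekowe*.
Since the final sound of the plural form *ekowe* is /e/ (a vowel), it takes -o, giving *ekoweo*.

ekoweo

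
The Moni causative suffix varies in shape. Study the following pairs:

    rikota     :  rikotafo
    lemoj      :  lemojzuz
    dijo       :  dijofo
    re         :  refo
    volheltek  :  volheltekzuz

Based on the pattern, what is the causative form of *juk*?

jukzuz

Looking at the final sound of each stem: -zuz when the stem ends in a consonant (*lemoj*, *volheltek*); -fo when the stem ends in a vowel (*rikota*, *dijo*, *re*).
Since the final sound of *juk* is /k/ (a consonant), it takes -zuz, giving *jukzuz*.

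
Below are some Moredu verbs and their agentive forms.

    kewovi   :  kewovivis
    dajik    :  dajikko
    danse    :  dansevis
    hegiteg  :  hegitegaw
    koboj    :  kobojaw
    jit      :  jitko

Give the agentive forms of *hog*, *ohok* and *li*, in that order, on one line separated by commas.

The alternation tracks the final sound of the stem — -ko when the stem ends in a voiceless consonant (*dajik*, *jit*); -aw when the stem ends in a voiced consonant (*hegiteg*, *koboj*); -vis when the stem ends in a vowel (*kewovi*, *danse*).
Since the final sound of *hog* is /g/ (a voiced consonant), it takes -aw, giving *hogaw*.
The final sound of *ohok* is /k/, which is a voiceless consonant, so the suffix is -ko, giving *ohokko*.
The final sound of *li* is /i/, which is a vowel, so the suffix is -vis, giving *livis*.

hogaw, ohokko, livis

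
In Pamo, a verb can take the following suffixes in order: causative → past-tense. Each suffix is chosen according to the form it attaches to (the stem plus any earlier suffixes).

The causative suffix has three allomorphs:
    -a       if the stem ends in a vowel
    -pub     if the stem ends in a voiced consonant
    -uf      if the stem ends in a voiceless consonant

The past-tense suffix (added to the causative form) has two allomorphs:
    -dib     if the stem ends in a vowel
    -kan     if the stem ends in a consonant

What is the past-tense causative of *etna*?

etnaadib

The final sound of *etna* is /a/, which is a vowel, so the causative suffix is -a, giving *etnaa*.
The causative form *etnaa*: final sound = /a/, a vowel → -dib → *etnaadib*.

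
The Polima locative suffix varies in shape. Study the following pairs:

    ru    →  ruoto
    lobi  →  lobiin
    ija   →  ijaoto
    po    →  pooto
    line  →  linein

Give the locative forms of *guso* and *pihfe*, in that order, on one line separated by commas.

gusooto, pihfein

The suffix is conditioned by the last vowel: -in when the last vowel of the stem is a front vowel (*lobi*, *line*); -oto when the last vowel of the stem is a back vowel (*ru*, *ija*, *po*).
The last vowel of *guso* is /o/, which is a back vowel, so the suffix is -oto, giving *gusooto*.
Since the last vowel of *pihfe* is /e/ (a front vowel), it takes -in, giving *pihfein*.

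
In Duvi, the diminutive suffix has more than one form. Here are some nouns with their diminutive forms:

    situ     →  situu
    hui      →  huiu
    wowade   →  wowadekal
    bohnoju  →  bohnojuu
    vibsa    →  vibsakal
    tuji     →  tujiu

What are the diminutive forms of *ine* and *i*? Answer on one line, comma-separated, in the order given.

inekal, iu

The suffix is conditioned by the last vowel: -u when the last vowel of the stem is a high vowel (*situ*, *hui*, *bohnoju*, *tuji*); -kal when the last vowel of the stem is a non-high vowel (*wowade*, *vibsa*).
*ine*: last vowel = /e/, a non-high vowel → -kal → *inekal*.
Since the last vowel of *i* is /i/ (a high vowel), it takes -u, giving *iu*.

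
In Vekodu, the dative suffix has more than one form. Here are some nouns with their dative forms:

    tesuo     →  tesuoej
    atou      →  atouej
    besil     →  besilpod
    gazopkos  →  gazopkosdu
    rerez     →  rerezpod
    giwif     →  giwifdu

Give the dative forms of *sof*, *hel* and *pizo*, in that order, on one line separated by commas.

The pattern is voicing of the final sound: -du when the stem ends in a voiceless consonant (*gazopkos*, *giwif*); -pod when the stem ends in a voiced consonant (*besil*, *rerez*); -ej when the stem ends in a vowel (*tesuo*, *atou*).
*sof*: final sound = /f/, a voiceless consonant → -du → *sofdu*.
The final sound of *hel* is /l/, which is a voiced consonant, so the suffix is -pod, giving *helpod*.
*pizo*: final sound = /o/, a vowel → -ej → *pizoej*.

sofdu, helpod, pizoej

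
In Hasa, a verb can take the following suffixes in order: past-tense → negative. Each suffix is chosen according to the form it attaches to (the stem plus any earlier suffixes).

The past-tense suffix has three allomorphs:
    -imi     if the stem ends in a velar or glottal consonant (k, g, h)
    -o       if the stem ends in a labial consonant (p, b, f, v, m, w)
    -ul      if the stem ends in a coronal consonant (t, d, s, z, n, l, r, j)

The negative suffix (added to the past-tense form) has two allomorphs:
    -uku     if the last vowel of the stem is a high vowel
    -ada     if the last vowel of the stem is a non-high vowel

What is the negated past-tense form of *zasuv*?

*zasuv*: final consonant = /v/, labial → -o → *zasuvo*.
Since the last vowel of the past-tense form *zasuvo* is /o/ (a non-high vowel), it takes -ada, giving *zasuvoada*.

zasuvoada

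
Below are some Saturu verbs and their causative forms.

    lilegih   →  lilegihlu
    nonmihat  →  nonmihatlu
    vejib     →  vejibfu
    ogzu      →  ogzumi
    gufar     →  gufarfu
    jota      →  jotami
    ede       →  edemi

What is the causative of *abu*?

The pattern is voicing of the final sound: -lu when the stem ends in a voiceless consonant (*lilegih*, *nonmihat*); -fu when the stem ends in a voiced consonant (*vejib*, *gufar*); -mi when the stem ends in a vowel (*ogzu*, *jota*, *ede*).
*abu*: final sound = /u/, a vowel → -mi → *abumi*.

abumi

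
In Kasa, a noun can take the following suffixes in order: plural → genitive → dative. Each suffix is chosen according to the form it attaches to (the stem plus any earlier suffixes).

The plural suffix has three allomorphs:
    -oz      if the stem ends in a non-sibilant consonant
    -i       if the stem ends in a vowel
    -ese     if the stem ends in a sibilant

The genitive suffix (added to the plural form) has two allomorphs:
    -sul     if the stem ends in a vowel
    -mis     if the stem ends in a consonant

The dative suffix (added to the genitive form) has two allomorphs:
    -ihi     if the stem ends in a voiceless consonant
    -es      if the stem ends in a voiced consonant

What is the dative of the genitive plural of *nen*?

Since the final sound of *nen* is /n/ (a non-sibilant consonant), it takes -oz, giving *nenoz*.
The plural form *nenoz*: final sound = /z/, a consonant → -mis → *nenozmis*.
The final consonant of the genitive form *nenozmis* is /s/, which is voiceless, so the dative suffix is -ihi, giving *nenozmisihi*.

nenozmisihi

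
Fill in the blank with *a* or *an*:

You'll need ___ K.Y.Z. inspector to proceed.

The indefinite article is chosen by the initial *sound* of the following word, not its spelling.
The initialism *K.Y.Z.* is read letter by letter; the first letter, K, is pronounced /keɪ/, which begins with a consonant sound.
So the article is *a*: You'll need a K.Y.Z. inspector to proceed.

a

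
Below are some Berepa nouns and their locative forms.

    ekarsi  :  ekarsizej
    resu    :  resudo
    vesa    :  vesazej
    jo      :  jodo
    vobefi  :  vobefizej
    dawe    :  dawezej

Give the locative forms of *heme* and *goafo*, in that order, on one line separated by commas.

hemezej, goafodo

The alternation tracks the last vowel of the stem — -do when the last vowel of the stem is a rounded vowel (*resu*, *jo*); -zej when the last vowel of the stem is an unrounded vowel (*ekarsi*, *vesa*, *vobefi*, *dawe*).
*heme*: last vowel = /e/, an unrounded vowel → -zej → *hemezej*.
*goafo* — last vowel /o/ (a rounded vowel) → -do → *goafodo*.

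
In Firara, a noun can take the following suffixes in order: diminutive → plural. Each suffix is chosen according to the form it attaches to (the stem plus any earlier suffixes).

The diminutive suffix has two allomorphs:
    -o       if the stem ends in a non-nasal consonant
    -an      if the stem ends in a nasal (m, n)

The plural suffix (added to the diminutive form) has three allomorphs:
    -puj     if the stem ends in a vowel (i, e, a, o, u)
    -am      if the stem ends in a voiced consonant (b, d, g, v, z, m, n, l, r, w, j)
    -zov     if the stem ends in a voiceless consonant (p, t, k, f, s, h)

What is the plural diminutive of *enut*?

enutopuj

*enut*: final consonant = /t/, non-nasal → -o → *enuto*.
The diminutive form *enuto*: final sound = /o/, a vowel → -puj → *enutopuj*.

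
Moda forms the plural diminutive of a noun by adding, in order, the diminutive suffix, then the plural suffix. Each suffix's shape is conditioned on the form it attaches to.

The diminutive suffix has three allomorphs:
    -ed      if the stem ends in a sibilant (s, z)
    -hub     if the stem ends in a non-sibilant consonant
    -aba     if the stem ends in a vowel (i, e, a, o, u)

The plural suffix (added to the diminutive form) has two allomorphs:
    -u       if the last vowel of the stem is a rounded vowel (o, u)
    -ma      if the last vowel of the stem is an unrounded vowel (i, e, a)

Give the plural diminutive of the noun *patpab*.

The final sound of *patpab* is /b/, which is a non-sibilant consonant, so the diminutive suffix is -hub, giving *patpabhub*.
The diminutive form *patpabhub* — last vowel /u/ (a rounded vowel) → -u → *patpabhubu*.

patpabhubu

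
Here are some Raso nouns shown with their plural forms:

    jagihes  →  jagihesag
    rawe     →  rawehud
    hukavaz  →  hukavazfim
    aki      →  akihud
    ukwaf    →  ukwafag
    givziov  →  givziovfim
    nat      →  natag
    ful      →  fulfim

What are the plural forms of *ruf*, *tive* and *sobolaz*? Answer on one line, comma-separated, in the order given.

The suffix is conditioned by the final sound: -ag when the stem ends in a voiceless consonant (*jagihes*, *ukwaf*, *nat*); -fim when the stem ends in a voiced consonant (*hukavaz*, *givziov*, *ful*); -hud when the stem ends in a vowel (*rawe*, *aki*).
The final sound of *ruf* is /f/, which is a voiceless consonant, so the suffix is -ag, giving *rufag*.
*tive*: final sound = /e/, a vowel → -hud → *tivehud*.
*sobolaz*: final sound = /z/, a voiced consonant → -fim → *sobolazfim*.

rufag, tivehud, sobolazfim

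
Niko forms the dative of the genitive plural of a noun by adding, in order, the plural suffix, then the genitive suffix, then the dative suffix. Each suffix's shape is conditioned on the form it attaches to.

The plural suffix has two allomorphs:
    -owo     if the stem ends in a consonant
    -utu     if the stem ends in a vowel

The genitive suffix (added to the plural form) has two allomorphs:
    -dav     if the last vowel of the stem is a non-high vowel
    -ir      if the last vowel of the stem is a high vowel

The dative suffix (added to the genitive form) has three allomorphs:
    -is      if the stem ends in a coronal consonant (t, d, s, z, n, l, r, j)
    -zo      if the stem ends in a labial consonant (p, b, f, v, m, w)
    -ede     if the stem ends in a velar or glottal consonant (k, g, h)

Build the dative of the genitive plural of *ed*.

Since the final sound of *ed* is /d/ (a consonant), it takes -owo, giving *edowo*.
The last vowel of the plural form *edowo* is /o/, which is a non-high vowel, so the genitive suffix is -dav, giving *edowodav*.
Since the final consonant of the genitive form *edowodav* is /v/ (labial), it takes -zo, giving *edowodavzo*.

edowodavzo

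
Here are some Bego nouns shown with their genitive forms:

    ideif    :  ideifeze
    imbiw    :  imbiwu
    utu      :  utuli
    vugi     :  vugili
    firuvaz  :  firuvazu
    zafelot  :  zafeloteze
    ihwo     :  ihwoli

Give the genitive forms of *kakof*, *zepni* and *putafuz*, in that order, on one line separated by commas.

kakofeze, zepnili, putafuzu

The suffix is conditioned by the final sound: -eze when the stem ends in a voiceless consonant (*ideif*, *zafelot*); -u when the stem ends in a voiced consonant (*imbiw*, *firuvaz*); -li when the stem ends in a vowel (*utu*, *vugi*, *ihwo*).
The final sound of *kakof* is /f/, which is a voiceless consonant, so the suffix is -eze, giving *kakofeze*.
The final sound of *zepni* is /i/, which is a vowel, so the suffix is -li, giving *zepnili*.
Since the final sound of *putafuz* is /z/ (a voiced consonant), it takes -u, giving *putafuzu*.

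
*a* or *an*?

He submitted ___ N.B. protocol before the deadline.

The indefinite article is chosen by the initial *sound* of the following word, not its spelling.
The initialism *N.B.* is read letter by letter; the first letter, N, is pronounced /ɛn/, which begins with a vowel sound.
So the article is *an*: He submitted an N.B. protocol before the deadline.

an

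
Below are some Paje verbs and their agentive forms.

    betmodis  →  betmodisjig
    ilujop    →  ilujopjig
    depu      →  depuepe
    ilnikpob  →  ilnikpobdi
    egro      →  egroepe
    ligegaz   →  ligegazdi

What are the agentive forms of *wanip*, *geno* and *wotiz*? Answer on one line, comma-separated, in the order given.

The suffix is conditioned by the final sound: -jig when the stem ends in a voiceless consonant (*betmodis*, *ilujop*); -di when the stem ends in a voiced consonant (*ilnikpob*, *ligegaz*); -epe when the stem ends in a vowel (*depu*, *egro*).
Since the final sound of *wanip* is /p/ (a voiceless consonant), it takes -jig, giving *wanipjig*.
Since the final sound of *geno* is /o/ (a vowel), it takes -epe, giving *genoepe*.
*wotiz* — final sound /z/ (a voiced consonant) → -di → *wotizdi*.

wanipjig, genoepe, wotizdi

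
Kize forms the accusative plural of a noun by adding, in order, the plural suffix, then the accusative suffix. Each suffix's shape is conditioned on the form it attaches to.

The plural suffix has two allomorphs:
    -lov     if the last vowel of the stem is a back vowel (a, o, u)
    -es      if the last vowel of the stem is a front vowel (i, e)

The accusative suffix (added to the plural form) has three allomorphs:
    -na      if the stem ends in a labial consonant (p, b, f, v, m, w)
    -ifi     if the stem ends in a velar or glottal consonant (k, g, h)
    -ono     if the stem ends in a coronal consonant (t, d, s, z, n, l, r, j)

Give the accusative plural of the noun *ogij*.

The last vowel of *ogij* is /i/, which is a front vowel, so the plural suffix is -es, giving *ogijes*.
The plural form *ogijes*: final consonant = /s/, coronal → -ono → *ogijesono*.

ogijesono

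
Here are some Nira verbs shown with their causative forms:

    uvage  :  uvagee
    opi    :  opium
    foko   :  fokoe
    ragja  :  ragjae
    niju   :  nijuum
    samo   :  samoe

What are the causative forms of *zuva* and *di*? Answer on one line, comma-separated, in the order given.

zuvae, dium

The pattern is height harmony: -um when the last vowel of the stem is a high vowel (*opi*, *niju*); -e when the last vowel of the stem is a non-high vowel (*uvage*, *foko*, *ragja*, *samo*).
*zuva* — last vowel /a/ (a non-high vowel) → -e → *zuvae*.
*di*: last vowel = /i/, a high vowel → -um → *dium*.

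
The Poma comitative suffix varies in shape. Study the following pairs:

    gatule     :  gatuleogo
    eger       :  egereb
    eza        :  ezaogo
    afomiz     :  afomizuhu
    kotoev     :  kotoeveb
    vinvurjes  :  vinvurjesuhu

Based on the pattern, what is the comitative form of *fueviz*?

fuevizuhu

Looking at the final sound of each stem: -uhu when the stem ends in a sibilant (*afomiz*, *vinvurjes*); -eb when the stem ends in a non-sibilant consonant (*eger*, *kotoev*); -ogo when the stem ends in a vowel (*gatule*, *eza*).
*fueviz* — final sound /z/ (a sibilant) → -uhu → *fuevizuhu*.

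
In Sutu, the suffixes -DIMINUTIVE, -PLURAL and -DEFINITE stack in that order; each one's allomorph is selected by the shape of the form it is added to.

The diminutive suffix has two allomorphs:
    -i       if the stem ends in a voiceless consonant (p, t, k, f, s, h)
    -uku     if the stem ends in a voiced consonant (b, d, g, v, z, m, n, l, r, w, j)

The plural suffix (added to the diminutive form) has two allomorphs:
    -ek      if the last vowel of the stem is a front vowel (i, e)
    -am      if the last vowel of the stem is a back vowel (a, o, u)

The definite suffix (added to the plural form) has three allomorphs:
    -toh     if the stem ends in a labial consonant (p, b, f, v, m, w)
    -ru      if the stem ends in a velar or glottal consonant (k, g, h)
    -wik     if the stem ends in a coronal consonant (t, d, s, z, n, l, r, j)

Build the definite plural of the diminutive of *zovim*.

zovimukuamtoh

The final consonant of *zovim* is /m/, which is voiced, so the diminutive suffix is -uku, giving *zovimuku*.
The diminutive form *zovimuku*: last vowel = /u/, a back vowel → -am → *zovimukuam*.
Since the final consonant of the plural form *zovimukuam* is /m/ (labial), it takes -toh, giving *zovimukuamtoh*.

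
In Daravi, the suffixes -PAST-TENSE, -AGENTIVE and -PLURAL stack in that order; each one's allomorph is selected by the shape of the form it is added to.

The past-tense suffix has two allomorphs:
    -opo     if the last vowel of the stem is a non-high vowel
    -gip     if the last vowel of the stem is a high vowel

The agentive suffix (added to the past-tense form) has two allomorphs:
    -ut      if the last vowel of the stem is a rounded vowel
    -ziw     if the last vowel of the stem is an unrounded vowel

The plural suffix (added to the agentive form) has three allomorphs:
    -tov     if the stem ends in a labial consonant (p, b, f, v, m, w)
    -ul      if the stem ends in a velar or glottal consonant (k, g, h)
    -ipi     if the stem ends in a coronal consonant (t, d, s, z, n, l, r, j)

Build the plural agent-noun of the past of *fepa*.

The last vowel of *fepa* is /a/, which is a non-high vowel, so the past-tense suffix is -opo, giving *fepaopo*.
The last vowel of the past-tense form *fepaopo* is /o/, which is a rounded vowel, so the agentive suffix is -ut, giving *fepaopout*.
The agentive form *fepaopout* — final consonant /t/ (coronal) → -ipi → *fepaopoutipi*.

fepaopoutipi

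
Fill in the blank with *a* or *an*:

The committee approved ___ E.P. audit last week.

The indefinite article is chosen by the initial *sound* of the following word, not its spelling.
The initialism *E.P.* is read letter by letter; the first letter, E, is pronounced /iː/, which begins with a vowel sound.
So the article is *an*: The committee approved an E.P. audit last week.

an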